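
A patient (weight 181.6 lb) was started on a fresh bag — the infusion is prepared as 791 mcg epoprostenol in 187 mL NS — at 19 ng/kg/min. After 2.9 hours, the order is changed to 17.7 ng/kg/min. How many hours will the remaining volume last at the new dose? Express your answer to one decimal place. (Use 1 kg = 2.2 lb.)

5.9 hours

Initial rate:
Weight = 181.6 lb ÷ 2.2 lb/kg = 82.54545 kg
Dose = 19 ng/kg/min × 82.54545 kg = 1568.364 ng/min
1568.364 ng/min × 60 min/hr = 94101.82 ng/hr
Concentration = 791 mcg ÷ 187 mL = 4.229947 mcg/mL = 4229.947 ng/mL
Rate = 94101.82 ng/hr ÷ 4229.947 ng/mL = 22.24657 mL/hr
Volume infused so far = 22.24657 mL/hr × 2.9 hr = 64.51506 mL
Volume remaining = 187 − 64.51506 = 122.4849 mL
New rate:
Dose = 17.7 ng/kg/min × 82.54545 kg = 1461.055 ng/min
1461.055 ng/min × 60 min/hr = 87663.27 ng/hr
Rate = 87663.27 ng/hr ÷ 4229.947 ng/mL = 20.72444 mL/hr
Time remaining = 122.4849 mL ÷ 20.72444 mL/hr = 5.910169 hr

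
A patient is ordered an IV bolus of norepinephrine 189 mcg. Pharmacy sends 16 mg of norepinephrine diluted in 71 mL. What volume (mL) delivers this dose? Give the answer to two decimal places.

Concentration = 16 mg ÷ 71 mL = 0.2253521 mg/mL = 225.3521 mcg/mL
Volume = 189 mcg ÷ 225.3521 mcg/mL = 0.8386875 mL

0.84 mL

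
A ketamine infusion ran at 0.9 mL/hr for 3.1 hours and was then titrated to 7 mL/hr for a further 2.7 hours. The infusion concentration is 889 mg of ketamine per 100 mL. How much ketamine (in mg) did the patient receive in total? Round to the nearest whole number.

193 mg

Concentration = 889 mg ÷ 100 mL = 8.89 mg/mL
Stage 1: 0.9 mL/hr × 3.1 hr = 2.79 mL → 2.79 mL × 8.89 mg/mL = 24.8031 mg
Stage 2: 7 mL/hr × 2.7 hr = 18.9 mL → 18.9 mL × 8.89 mg/mL = 168.021 mg
Total = 24.8031 + 168.021 = 192.8241 mg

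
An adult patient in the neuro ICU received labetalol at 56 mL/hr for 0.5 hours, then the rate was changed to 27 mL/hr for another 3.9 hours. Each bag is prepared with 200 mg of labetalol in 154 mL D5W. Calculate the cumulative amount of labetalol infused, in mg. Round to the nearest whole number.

Concentration = 200 mg ÷ 154 mL = 1.298701 mg/mL
Stage 1: 56 mL/hr × 0.5 hr = 28 mL → 28 mL × 1.298701 mg/mL = 36.36364 mg
Stage 2: 27 mL/hr × 3.9 hr = 105.3 mL → 105.3 mL × 1.298701 mg/mL = 136.7532 mg
Total = 36.36364 + 136.7532 = 173.1169 mg

173 mg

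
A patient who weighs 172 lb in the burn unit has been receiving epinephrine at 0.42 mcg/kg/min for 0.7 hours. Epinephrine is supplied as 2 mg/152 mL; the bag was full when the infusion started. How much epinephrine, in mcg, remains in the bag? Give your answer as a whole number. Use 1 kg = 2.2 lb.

Weight = 172 lb ÷ 2.2 lb/kg = 78.18182 kg
Dose = 0.42 mcg/kg/min × 78.18182 kg = 32.83636 mcg/min
32.83636 mcg/min × 60 min/hr = 1970.182 mcg/hr
Concentration = 2 mg ÷ 152 mL = 0.01315789 mg/mL = 13.15789 mcg/mL
Rate = 1970.182 mcg/hr ÷ 13.15789 mcg/mL = 149.7338 mL/hr
Volume infused = 149.7338 mL/hr × 0.7 hr = 104.8137 mL
Volume remaining = 152 − 104.8137 = 47.18633 mL
Drug remaining = 47.18633 mL × 13.15789 mcg/mL = 620.8727 mcg

621 mcg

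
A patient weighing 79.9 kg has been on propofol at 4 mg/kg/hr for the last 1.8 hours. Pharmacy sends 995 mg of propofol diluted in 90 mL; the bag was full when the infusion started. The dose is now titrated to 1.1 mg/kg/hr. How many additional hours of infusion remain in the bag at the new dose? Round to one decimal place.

4.8 hours

Initial rate:
Dose = 4 mg/kg/hr × 79.9 kg = 319.6 mg/hr
Concentration = 995 mg ÷ 90 mL = 11.05556 mg/mL
Rate = 319.6 mg/hr ÷ 11.05556 mg/mL = 28.90854 mL/hr
Volume infused so far = 28.90854 mL/hr × 1.8 hr = 52.03538 mL
Volume remaining = 90 − 52.03538 = 37.96462 mL
New rate:
Dose = 1.1 mg/kg/hr × 79.9 kg = 87.89 mg/hr
Rate = 87.89 mg/hr ÷ 11.05556 mg/mL = 7.949849 mL/hr
Time remaining = 37.96462 mL ÷ 7.949849 mL/hr = 4.775515 hr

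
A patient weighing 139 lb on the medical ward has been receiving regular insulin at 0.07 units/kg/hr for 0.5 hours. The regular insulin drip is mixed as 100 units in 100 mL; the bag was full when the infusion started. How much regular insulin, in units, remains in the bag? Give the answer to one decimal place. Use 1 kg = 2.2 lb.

97.8 units

Weight = 139 lb ÷ 2.2 lb/kg = 63.18182 kg
Dose = 0.07 units/kg/hr × 63.18182 kg = 4.422727 units/hr
Concentration = 100 units ÷ 100 mL = 1 units/mL
Rate = 4.422727 units/hr ÷ 1 units/mL = 4.422727 mL/hr
Volume infused = 4.422727 mL/hr × 0.5 hr = 2.211364 mL
Volume remaining = 100 − 2.211364 = 97.78864 mL
Drug remaining = 97.78864 mL × 1 units/mL = 97.78864 units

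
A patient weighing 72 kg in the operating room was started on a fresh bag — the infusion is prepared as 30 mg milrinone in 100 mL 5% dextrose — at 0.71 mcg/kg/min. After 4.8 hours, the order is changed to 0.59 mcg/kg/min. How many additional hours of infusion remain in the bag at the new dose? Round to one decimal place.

Initial rate:
Dose = 0.71 mcg/kg/min × 72 kg = 51.12 mcg/min
51.12 mcg/min × 60 min/hr = 3067.2 mcg/hr
Concentration = 30 mg ÷ 100 mL = 0.3 mg/mL = 300 mcg/mL
Rate = 3067.2 mcg/hr ÷ 300 mcg/mL = 10.224 mL/hr
Volume infused so far = 10.224 mL/hr × 4.8 hr = 49.0752 mL
Volume remaining = 100 − 49.0752 = 50.9248 mL
New rate:
Dose = 0.59 mcg/kg/min × 72 kg = 42.48 mcg/min
42.48 mcg/min × 60 min/hr = 2548.8 mcg/hr
Rate = 2548.8 mcg/hr ÷ 300 mcg/mL = 8.496 mL/hr
Time remaining = 50.9248 mL ÷ 8.496 mL/hr = 5.993974 hr

6.0 hours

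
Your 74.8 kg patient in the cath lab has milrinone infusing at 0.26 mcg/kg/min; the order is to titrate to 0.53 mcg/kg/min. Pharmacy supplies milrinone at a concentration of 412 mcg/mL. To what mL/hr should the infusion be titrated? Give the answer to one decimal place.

Dose = 0.53 mcg/kg/min × 74.8 kg = 39.644 mcg/min
39.644 mcg/min × 60 min/hr = 2378.64 mcg/hr
Rate = 2378.64 mcg/hr ÷ 412 mcg/mL = 5.773398 mL/hr

5.8 mL/hr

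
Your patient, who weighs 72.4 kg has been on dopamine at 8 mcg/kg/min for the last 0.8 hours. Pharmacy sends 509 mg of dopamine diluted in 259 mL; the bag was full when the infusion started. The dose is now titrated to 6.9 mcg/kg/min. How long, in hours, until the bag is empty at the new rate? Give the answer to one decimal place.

16.1 hours

Initial rate:
Dose = 8 mcg/kg/min × 72.4 kg = 579.2 mcg/min
579.2 mcg/min × 60 min/hr = 34752 mcg/hr
Concentration = 509 mg ÷ 259 mL = 1.965251 mg/mL = 1965.251 mcg/mL
Rate = 34752 mcg/hr ÷ 1965.251 mcg/mL = 17.68324 mL/hr
Volume infused so far = 17.68324 mL/hr × 0.8 hr = 14.14659 mL
Volume remaining = 259 − 14.14659 = 244.8534 mL
New rate:
Dose = 6.9 mcg/kg/min × 72.4 kg = 499.56 mcg/min
499.56 mcg/min × 60 min/hr = 29973.6 mcg/hr
Rate = 29973.6 mcg/hr ÷ 1965.251 mcg/mL = 15.25179 mL/hr
Time remaining = 244.8534 mL ÷ 15.25179 mL/hr = 16.05407 hr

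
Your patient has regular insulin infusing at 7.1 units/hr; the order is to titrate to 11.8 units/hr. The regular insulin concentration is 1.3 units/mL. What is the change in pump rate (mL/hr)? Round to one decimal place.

At the current dose:
Rate = 7.1 units/hr ÷ 1.3 units/mL = 5.461538 mL/hr
At the new dose:
Rate = 11.8 units/hr ÷ 1.3 units/mL = 9.076923 mL/hr
Change = 9.076923 − 5.461538 = 3.615385 mL/hr → 3.615385 mL/hr increase

3.6 mL/hr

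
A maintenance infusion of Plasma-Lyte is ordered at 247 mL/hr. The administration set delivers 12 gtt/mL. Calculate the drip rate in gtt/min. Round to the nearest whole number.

247 mL/hr ÷ 60 min/hr = 4.116667 mL/min
4.116667 mL/min × 12 gtt/mL = 49.4 gtt/min

49 gtt/min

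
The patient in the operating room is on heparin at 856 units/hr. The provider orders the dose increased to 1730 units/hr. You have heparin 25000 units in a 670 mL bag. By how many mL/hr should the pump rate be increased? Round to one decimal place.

23.4 mL/hr

At the current dose:
Concentration = 25000 units ÷ 670 mL = 37.31343 units/mL
Rate = 856 units/hr ÷ 37.31343 units/mL = 22.9408 mL/hr
At the new dose:
Rate = 1730 units/hr ÷ 37.31343 units/mL = 46.364 mL/hr
Change = 46.364 − 22.9408 = 23.4232 mL/hr → 23.4232 mL/hr increase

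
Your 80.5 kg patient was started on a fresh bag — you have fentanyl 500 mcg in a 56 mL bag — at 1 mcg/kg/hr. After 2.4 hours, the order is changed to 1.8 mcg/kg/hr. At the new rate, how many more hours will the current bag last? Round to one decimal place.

Initial rate:
Dose = 1 mcg/kg/hr × 80.5 kg = 80.5 mcg/hr
Concentration = 500 mcg ÷ 56 mL = 8.928571 mcg/mL
Rate = 80.5 mcg/hr ÷ 8.928571 mcg/mL = 9.016 mL/hr
Volume infused so far = 9.016 mL/hr × 2.4 hr = 21.6384 mL
Volume remaining = 56 − 21.6384 = 34.3616 mL
New rate:
Dose = 1.8 mcg/kg/hr × 80.5 kg = 144.9 mcg/hr
Rate = 144.9 mcg/hr ÷ 8.928571 mcg/mL = 16.2288 mL/hr
Time remaining = 34.3616 mL ÷ 16.2288 mL/hr = 2.117322 hr

2.1 hours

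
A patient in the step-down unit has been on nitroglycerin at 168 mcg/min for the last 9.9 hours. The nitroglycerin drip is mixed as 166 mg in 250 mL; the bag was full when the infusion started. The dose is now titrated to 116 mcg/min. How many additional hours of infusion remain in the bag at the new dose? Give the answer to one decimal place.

Initial rate:
168 mcg/min × 60 min/hr = 10080 mcg/hr
Concentration = 166 mg ÷ 250 mL = 0.664 mg/mL = 664 mcg/mL
Rate = 10080 mcg/hr ÷ 664 mcg/mL = 15.18072 mL/hr
Volume infused so far = 15.18072 mL/hr × 9.9 hr = 150.2892 mL
Volume remaining = 250 − 150.2892 = 99.71084 mL
New rate:
116 mcg/min × 60 min/hr = 6960 mcg/hr
Rate = 6960 mcg/hr ÷ 664 mcg/mL = 10.48193 mL/hr
Time remaining = 99.71084 mL ÷ 10.48193 mL/hr = 9.512644 hr

9.5 hours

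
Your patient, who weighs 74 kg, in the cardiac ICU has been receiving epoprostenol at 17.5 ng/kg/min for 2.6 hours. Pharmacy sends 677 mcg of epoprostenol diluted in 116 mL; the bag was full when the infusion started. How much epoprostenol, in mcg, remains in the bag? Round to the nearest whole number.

475 mcg

Dose = 17.5 ng/kg/min × 74 kg = 1295 ng/min
1295 ng/min × 60 min/hr = 77700 ng/hr
Concentration = 677 mcg ÷ 116 mL = 5.836207 mcg/mL = 5836.207 ng/mL
Rate = 77700 ng/hr ÷ 5836.207 ng/mL = 13.31344 mL/hr
Volume infused = 13.31344 mL/hr × 2.6 hr = 34.61495 mL
Volume remaining = 116 − 34.61495 = 81.38505 mL
Drug remaining = 81.38505 mL × 5836.207 ng/mL = 474980 ng = 474.98 mcg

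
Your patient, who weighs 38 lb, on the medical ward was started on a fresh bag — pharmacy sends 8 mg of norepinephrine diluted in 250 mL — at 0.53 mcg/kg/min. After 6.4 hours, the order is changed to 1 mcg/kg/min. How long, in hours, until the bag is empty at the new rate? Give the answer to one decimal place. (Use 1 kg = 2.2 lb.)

4.3 hours

Initial rate:
Weight = 38 lb ÷ 2.2 lb/kg = 17.27273 kg
Dose = 0.53 mcg/kg/min × 17.27273 kg = 9.154545 mcg/min
9.154545 mcg/min × 60 min/hr = 549.2727 mcg/hr
Concentration = 8 mg ÷ 250 mL = 0.032 mg/mL = 32 mcg/mL
Rate = 549.2727 mcg/hr ÷ 32 mcg/mL = 17.16477 mL/hr
Volume infused so far = 17.16477 mL/hr × 6.4 hr = 109.8545 mL
Volume remaining = 250 − 109.8545 = 140.1455 mL
New rate:
Dose = 1 mcg/kg/min × 17.27273 kg = 17.27273 mcg/min
17.27273 mcg/min × 60 min/hr = 1036.364 mcg/hr
Rate = 1036.364 mcg/hr ÷ 32 mcg/mL = 32.38636 mL/hr
Time remaining = 140.1455 mL ÷ 32.38636 mL/hr = 4.327298 hr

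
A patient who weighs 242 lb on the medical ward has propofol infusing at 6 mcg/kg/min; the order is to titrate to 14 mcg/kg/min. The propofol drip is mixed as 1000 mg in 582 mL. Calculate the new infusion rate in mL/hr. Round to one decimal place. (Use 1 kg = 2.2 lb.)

53.8 mL/hr

Weight = 242 lb ÷ 2.2 lb/kg = 110 kg
Dose = 14 mcg/kg/min × 110 kg = 1540 mcg/min
1540 mcg/min × 60 min/hr = 92400 mcg/hr
Concentration = 1000 mg ÷ 582 mL = 1.718213 mg/mL = 1718.213 mcg/mL
Rate = 92400 mcg/hr ÷ 1718.213 mcg/mL = 53.7768 mL/hr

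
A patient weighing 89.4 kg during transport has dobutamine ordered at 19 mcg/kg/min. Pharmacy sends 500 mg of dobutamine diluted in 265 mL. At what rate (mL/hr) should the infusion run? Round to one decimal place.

Dose = 19 mcg/kg/min × 89.4 kg = 1698.6 mcg/min
1698.6 mcg/min × 60 min/hr = 101916 mcg/hr
Concentration = 500 mg ÷ 265 mL = 1.886792 mg/mL = 1886.792 mcg/mL
Rate = 101916 mcg/hr ÷ 1886.792 mcg/mL = 54.01548 mL/hr

54.0 mL/hr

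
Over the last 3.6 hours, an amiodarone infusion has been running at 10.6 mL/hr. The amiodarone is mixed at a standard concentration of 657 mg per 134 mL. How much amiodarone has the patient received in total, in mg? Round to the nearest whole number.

Concentration = 657 mg ÷ 134 mL = 4.902985 mg/mL
Drug rate = 10.6 mL/hr × 4.902985 mg/mL = 51.97164 mg/hr
Total = 51.97164 mg/hr × 3.6 hr = 187.0979 mg

187 mg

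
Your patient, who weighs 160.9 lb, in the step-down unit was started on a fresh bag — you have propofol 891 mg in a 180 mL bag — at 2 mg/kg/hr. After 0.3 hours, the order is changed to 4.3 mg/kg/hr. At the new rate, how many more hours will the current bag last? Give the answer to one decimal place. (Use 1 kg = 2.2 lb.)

2.7 hours

Initial rate:
Weight = 160.9 lb ÷ 2.2 lb/kg = 73.13636 kg
Dose = 2 mg/kg/hr × 73.13636 kg = 146.2727 mg/hr
Concentration = 891 mg ÷ 180 mL = 4.95 mg/mL
Rate = 146.2727 mg/hr ÷ 4.95 mg/mL = 29.55005 mL/hr
Volume infused so far = 29.55005 mL/hr × 0.3 hr = 8.865014 mL
Volume remaining = 180 − 8.865014 = 171.135 mL
New rate:
Dose = 4.3 mg/kg/hr × 73.13636 kg = 314.4864 mg/hr
Rate = 314.4864 mg/hr ÷ 4.95 mg/mL = 63.5326 mL/hr
Time remaining = 171.135 mL ÷ 63.5326 mL/hr = 2.693656 hr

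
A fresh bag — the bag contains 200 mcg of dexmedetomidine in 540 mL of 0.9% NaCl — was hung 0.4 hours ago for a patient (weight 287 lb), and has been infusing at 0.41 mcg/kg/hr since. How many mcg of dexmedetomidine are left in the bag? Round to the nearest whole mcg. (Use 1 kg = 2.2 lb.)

Weight = 287 lb ÷ 2.2 lb/kg = 130.4545 kg
Dose = 0.41 mcg/kg/hr × 130.4545 kg = 53.48636 mcg/hr
Concentration = 200 mcg ÷ 540 mL = 0.3703704 mcg/mL
Rate = 53.48636 mcg/hr ÷ 0.3703704 mcg/mL = 144.4132 mL/hr
Volume infused = 144.4132 mL/hr × 0.4 hr = 57.76527 mL
Volume remaining = 540 − 57.76527 = 482.2347 mL
Drug remaining = 482.2347 mL × 0.3703704 mcg/mL = 178.6055 mcg

179 mcg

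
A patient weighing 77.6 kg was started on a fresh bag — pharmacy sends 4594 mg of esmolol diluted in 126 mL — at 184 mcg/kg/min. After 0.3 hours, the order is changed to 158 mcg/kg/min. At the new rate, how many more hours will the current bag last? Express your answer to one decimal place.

Initial rate:
Dose = 184 mcg/kg/min × 77.6 kg = 14278.4 mcg/min
14278.4 mcg/min × 60 min/hr = 856704 mcg/hr
Concentration = 4594 mg ÷ 126 mL = 36.46032 mg/mL = 36460.32 mcg/mL
Rate = 856704 mcg/hr ÷ 36460.32 mcg/mL = 23.49689 mL/hr
Volume infused so far = 23.49689 mL/hr × 0.3 hr = 7.049066 mL
Volume remaining = 126 − 7.049066 = 118.9509 mL
New rate:
Dose = 158 mcg/kg/min × 77.6 kg = 12260.8 mcg/min
12260.8 mcg/min × 60 min/hr = 735648 mcg/hr
Rate = 735648 mcg/hr ÷ 36460.32 mcg/mL = 20.17668 mL/hr
Time remaining = 118.9509 mL ÷ 20.17668 mL/hr = 5.895467 hr

5.9 hours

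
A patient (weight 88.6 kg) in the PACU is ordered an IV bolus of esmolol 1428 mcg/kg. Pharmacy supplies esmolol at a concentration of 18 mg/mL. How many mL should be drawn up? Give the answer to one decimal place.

7.0 mL

Dose = 1428 mcg/kg × 88.6 kg = 126520.8 mcg
Concentration = 18 mg/mL = 18000 mcg/mL
Volume = 126520.8 mcg ÷ 18000 mcg/mL = 7.028933 mL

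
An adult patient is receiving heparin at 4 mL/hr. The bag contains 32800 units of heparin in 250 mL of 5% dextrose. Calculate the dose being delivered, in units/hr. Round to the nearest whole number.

525 units/hr

Concentration = 32800 units ÷ 250 mL = 131.2 units/mL
Drug rate = 4 mL/hr × 131.2 units/mL = 524.8 units/hr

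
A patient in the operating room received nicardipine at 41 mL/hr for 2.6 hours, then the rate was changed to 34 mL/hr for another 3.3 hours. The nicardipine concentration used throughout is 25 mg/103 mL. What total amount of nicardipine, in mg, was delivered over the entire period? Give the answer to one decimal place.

53.1 mg

Concentration = 25 mg ÷ 103 mL = 0.2427184 mg/mL
Stage 1: 41 mL/hr × 2.6 hr = 106.6 mL → 106.6 mL × 0.2427184 mg/mL = 25.87379 mg
Stage 2: 34 mL/hr × 3.3 hr = 112.2 mL → 112.2 mL × 0.2427184 mg/mL = 27.23301 mg
Total = 25.87379 + 27.23301 = 53.1068 mg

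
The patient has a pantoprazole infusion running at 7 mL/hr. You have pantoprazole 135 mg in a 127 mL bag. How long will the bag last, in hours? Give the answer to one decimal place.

Duration = 127 mL ÷ 7 mL/hr = 18.14286 hr

18.1 hours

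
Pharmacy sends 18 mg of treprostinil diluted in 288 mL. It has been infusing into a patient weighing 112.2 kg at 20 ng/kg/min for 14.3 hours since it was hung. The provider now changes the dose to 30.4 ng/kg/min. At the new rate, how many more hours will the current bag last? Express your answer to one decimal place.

78.5 hours

Initial rate:
Dose = 20 ng/kg/min × 112.2 kg = 2244 ng/min
2244 ng/min × 60 min/hr = 134640 ng/hr
Concentration = 18 mg ÷ 288 mL = 0.0625 mg/mL = 62500 ng/mL
Rate = 134640 ng/hr ÷ 62500 ng/mL = 2.15424 mL/hr
Volume infused so far = 2.15424 mL/hr × 14.3 hr = 30.80563 mL
Volume remaining = 288 − 30.80563 = 257.1944 mL
New rate:
Dose = 30.4 ng/kg/min × 112.2 kg = 3410.88 ng/min
3410.88 ng/min × 60 min/hr = 204652.8 ng/hr
Rate = 204652.8 ng/hr ÷ 62500 ng/mL = 3.274445 mL/hr
Time remaining = 257.1944 mL ÷ 3.274445 mL/hr = 78.54595 hr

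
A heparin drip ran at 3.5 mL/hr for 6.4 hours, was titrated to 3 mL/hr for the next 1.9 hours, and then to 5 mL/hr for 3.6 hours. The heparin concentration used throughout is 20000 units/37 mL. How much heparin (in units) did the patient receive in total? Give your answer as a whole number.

Concentration = 20000 units ÷ 37 mL = 540.5405 units/mL
Stage 1: 3.5 mL/hr × 6.4 hr = 22.4 mL → 22.4 mL × 540.5405 units/mL = 12108.11 units
Stage 2: 3 mL/hr × 1.9 hr = 5.7 mL → 5.7 mL × 540.5405 units/mL = 3081.081 units
Stage 3: 5 mL/hr × 3.6 hr = 18 mL → 18 mL × 540.5405 units/mL = 9729.73 units
Total = 12108.11 + 3081.081 + 9729.73 = 24918.92 units

24919 units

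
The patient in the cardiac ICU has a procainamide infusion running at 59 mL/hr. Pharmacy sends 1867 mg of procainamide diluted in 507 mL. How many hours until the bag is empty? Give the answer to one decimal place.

Duration = 507 mL ÷ 59 mL/hr = 8.59322 hr

8.6 hours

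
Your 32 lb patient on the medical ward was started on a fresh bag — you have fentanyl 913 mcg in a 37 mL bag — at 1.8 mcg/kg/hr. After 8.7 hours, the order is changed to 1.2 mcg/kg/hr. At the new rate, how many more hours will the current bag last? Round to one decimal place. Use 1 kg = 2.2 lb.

39.3 hours

Initial rate:
Weight = 32 lb ÷ 2.2 lb/kg = 14.54545 kg
Dose = 1.8 mcg/kg/hr × 14.54545 kg = 26.18182 mcg/hr
Concentration = 913 mcg ÷ 37 mL = 24.67568 mcg/mL
Rate = 26.18182 mcg/hr ÷ 24.67568 mcg/mL = 1.061038 mL/hr
Volume infused so far = 1.061038 mL/hr × 8.7 hr = 9.231027 mL
Volume remaining = 37 − 9.231027 = 27.76897 mL
New rate:
Dose = 1.2 mcg/kg/hr × 14.54545 kg = 17.45455 mcg/hr
Rate = 17.45455 mcg/hr ÷ 24.67568 mcg/mL = 0.7073584 mL/hr
Time remaining = 27.76897 mL ÷ 0.7073584 mL/hr = 39.25729 hr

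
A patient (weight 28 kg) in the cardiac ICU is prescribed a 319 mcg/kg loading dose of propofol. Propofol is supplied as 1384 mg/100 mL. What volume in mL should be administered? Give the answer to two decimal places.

Dose = 319 mcg/kg × 28 kg = 8932 mcg
Concentration = 1384 mg ÷ 100 mL = 13.84 mg/mL = 13840 mcg/mL
Volume = 8932 mcg ÷ 13840 mcg/mL = 0.6453757 mL

0.65 mL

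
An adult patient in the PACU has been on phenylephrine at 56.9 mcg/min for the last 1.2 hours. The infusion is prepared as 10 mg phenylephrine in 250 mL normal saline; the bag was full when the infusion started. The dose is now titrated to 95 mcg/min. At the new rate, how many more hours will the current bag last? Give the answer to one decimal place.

1.0 hours

Initial rate:
56.9 mcg/min × 60 min/hr = 3414 mcg/hr
Concentration = 10 mg ÷ 250 mL = 0.04 mg/mL = 40 mcg/mL
Rate = 3414 mcg/hr ÷ 40 mcg/mL = 85.35 mL/hr
Volume infused so far = 85.35 mL/hr × 1.2 hr = 102.42 mL
Volume remaining = 250 − 102.42 = 147.58 mL
New rate:
95 mcg/min × 60 min/hr = 5700 mcg/hr
Rate = 5700 mcg/hr ÷ 40 mcg/mL = 142.5 mL/hr
Time remaining = 147.58 mL ÷ 142.5 mL/hr = 1.035649 hr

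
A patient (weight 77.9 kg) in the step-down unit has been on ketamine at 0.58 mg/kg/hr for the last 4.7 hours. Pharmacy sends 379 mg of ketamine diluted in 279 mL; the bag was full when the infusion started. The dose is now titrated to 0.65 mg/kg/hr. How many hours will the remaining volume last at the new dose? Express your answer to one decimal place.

3.3 hours

Initial rate:
Dose = 0.58 mg/kg/hr × 77.9 kg = 45.182 mg/hr
Concentration = 379 mg ÷ 279 mL = 1.358423 mg/mL
Rate = 45.182 mg/hr ÷ 1.358423 mg/mL = 33.26063 mL/hr
Volume infused so far = 33.26063 mL/hr × 4.7 hr = 156.325 mL
Volume remaining = 279 − 156.325 = 122.675 mL
New rate:
Dose = 0.65 mg/kg/hr × 77.9 kg = 50.635 mg/hr
Rate = 50.635 mg/hr ÷ 1.358423 mg/mL = 37.27484 mL/hr
Time remaining = 122.675 mL ÷ 37.27484 mL/hr = 3.291095 hr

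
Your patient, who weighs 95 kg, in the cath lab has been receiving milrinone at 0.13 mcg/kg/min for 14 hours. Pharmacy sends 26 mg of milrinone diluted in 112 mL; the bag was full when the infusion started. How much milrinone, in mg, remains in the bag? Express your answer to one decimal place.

15.6 mg

Dose = 0.13 mcg/kg/min × 95 kg = 12.35 mcg/min
12.35 mcg/min × 60 min/hr = 741 mcg/hr
Concentration = 26 mg ÷ 112 mL = 0.2321429 mg/mL = 232.1429 mcg/mL
Rate = 741 mcg/hr ÷ 232.1429 mcg/mL = 3.192 mL/hr
Volume infused = 3.192 mL/hr × 14 hr = 44.688 mL
Volume remaining = 112 − 44.688 = 67.312 mL
Drug remaining = 67.312 mL × 232.1429 mcg/mL = 15626 mcg = 15.626 mg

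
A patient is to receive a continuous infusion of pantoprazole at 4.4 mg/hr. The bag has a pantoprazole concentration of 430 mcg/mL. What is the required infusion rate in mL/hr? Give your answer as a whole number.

10 mL/hr

Concentration = 430 mcg/mL = 0.43 mg/mL
Rate = 4.4 mg/hr ÷ 0.43 mg/mL = 10.23256 mL/hr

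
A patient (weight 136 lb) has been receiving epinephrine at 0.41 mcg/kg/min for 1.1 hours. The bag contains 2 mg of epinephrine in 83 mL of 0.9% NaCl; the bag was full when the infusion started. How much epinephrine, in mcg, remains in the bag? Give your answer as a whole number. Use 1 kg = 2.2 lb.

Weight = 136 lb ÷ 2.2 lb/kg = 61.81818 kg
Dose = 0.41 mcg/kg/min × 61.81818 kg = 25.34545 mcg/min
25.34545 mcg/min × 60 min/hr = 1520.727 mcg/hr
Concentration = 2 mg ÷ 83 mL = 0.02409639 mg/mL = 24.09639 mcg/mL
Rate = 1520.727 mcg/hr ÷ 24.09639 mcg/mL = 63.11018 mL/hr
Volume infused = 63.11018 mL/hr × 1.1 hr = 69.4212 mL
Volume remaining = 83 − 69.4212 = 13.5788 mL
Drug remaining = 13.5788 mL × 24.09639 mcg/mL = 327.2 mcg

327 mcg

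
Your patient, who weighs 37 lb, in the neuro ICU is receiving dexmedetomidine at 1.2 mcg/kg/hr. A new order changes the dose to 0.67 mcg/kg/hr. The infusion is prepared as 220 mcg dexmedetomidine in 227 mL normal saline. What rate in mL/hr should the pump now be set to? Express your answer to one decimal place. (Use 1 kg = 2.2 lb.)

11.6 mL/hr

Weight = 37 lb ÷ 2.2 lb/kg = 16.81818 kg
Dose = 0.67 mcg/kg/hr × 16.81818 kg = 11.26818 mcg/hr
Concentration = 220 mcg ÷ 227 mL = 0.969163 mcg/mL
Rate = 11.26818 mcg/hr ÷ 0.969163 mcg/mL = 11.62671 mL/hr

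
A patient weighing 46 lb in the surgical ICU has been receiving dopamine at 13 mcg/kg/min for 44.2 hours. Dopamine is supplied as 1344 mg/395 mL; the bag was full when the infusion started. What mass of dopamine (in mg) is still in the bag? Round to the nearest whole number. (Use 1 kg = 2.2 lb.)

623 mg

Weight = 46 lb ÷ 2.2 lb/kg = 20.90909 kg
Dose = 13 mcg/kg/min × 20.90909 kg = 271.8182 mcg/min
271.8182 mcg/min × 60 min/hr = 16309.09 mcg/hr
Concentration = 1344 mg ÷ 395 mL = 3.402532 mg/mL = 3402.532 mcg/mL
Rate = 16309.09 mcg/hr ÷ 3402.532 mcg/mL = 4.793222 mL/hr
Volume infused = 4.793222 mL/hr × 44.2 hr = 211.8604 mL
Volume remaining = 395 − 211.8604 = 183.1396 mL
Drug remaining = 183.1396 mL × 3402.532 mcg/mL = 623138.2 mcg = 623.1382 mg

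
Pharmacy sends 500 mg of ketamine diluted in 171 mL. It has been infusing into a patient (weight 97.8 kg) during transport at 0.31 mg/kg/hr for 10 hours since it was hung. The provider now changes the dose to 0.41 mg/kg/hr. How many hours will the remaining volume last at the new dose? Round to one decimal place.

Initial rate:
Dose = 0.31 mg/kg/hr × 97.8 kg = 30.318 mg/hr
Concentration = 500 mg ÷ 171 mL = 2.923977 mg/mL
Rate = 30.318 mg/hr ÷ 2.923977 mg/mL = 10.36876 mL/hr
Volume infused so far = 10.36876 mL/hr × 10 hr = 103.6876 mL
Volume remaining = 171 − 103.6876 = 67.31244 mL
New rate:
Dose = 0.41 mg/kg/hr × 97.8 kg = 40.098 mg/hr
Rate = 40.098 mg/hr ÷ 2.923977 mg/mL = 13.71352 mL/hr
Time remaining = 67.31244 mL ÷ 13.71352 mL/hr = 4.908474 hr

4.9 hours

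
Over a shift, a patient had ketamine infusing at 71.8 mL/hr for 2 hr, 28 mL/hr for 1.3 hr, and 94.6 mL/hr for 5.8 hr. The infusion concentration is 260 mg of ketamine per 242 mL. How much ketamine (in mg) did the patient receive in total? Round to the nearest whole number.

783 mg

Concentration = 260 mg ÷ 242 mL = 1.07438 mg/mL
Stage 1: 71.8 mL/hr × 2 hr = 143.6 mL → 143.6 mL × 1.07438 mg/mL = 154.281 mg
Stage 2: 28 mL/hr × 1.3 hr = 36.4 mL → 36.4 mL × 1.07438 mg/mL = 39.10744 mg
Stage 3: 94.6 mL/hr × 5.8 hr = 548.68 mL → 548.68 mL × 1.07438 mg/mL = 589.4909 mg
Total = 154.281 + 39.10744 + 589.4909 = 782.8793 mg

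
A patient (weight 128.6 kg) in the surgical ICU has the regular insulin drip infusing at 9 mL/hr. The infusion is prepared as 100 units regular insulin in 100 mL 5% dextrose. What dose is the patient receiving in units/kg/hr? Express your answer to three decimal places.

0.070 units/kg/hr

Concentration = 100 units ÷ 100 mL = 1 units/mL
Drug rate = 9 mL/hr × 1 units/mL = 9 units/hr
9 units/hr ÷ 128.6 kg = 0.06998445 units/kg/hr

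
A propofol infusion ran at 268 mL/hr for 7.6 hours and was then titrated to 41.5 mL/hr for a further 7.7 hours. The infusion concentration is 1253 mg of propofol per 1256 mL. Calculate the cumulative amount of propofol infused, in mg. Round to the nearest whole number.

Concentration = 1253 mg ÷ 1256 mL = 0.9976115 mg/mL
Stage 1: 268 mL/hr × 7.6 hr = 2036.8 mL → 2036.8 mL × 0.9976115 mg/mL = 2031.935 mg
Stage 2: 41.5 mL/hr × 7.7 hr = 319.55 mL → 319.55 mL × 0.9976115 mg/mL = 318.7867 mg
Total = 2031.935 + 318.7867 = 2350.722 mg

2351 mg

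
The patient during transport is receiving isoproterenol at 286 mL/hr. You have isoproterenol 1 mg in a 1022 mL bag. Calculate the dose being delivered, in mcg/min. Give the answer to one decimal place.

4.7 mcg/min

Concentration = 1 mg ÷ 1022 mL = 0.0009784736 mg/mL = 0.9784736 mcg/mL
Drug rate = 286 mL/hr × 0.9784736 mcg/mL = 279.8434 mcg/hr
279.8434 mcg/hr ÷ 60 min/hr = 4.664057 mcg/min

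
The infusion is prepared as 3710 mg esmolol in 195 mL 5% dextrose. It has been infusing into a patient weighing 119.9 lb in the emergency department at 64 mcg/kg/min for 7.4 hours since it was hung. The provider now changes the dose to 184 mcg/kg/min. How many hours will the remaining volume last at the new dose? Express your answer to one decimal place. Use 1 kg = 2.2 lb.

Initial rate:
Weight = 119.9 lb ÷ 2.2 lb/kg = 54.5 kg
Dose = 64 mcg/kg/min × 54.5 kg = 3488 mcg/min
3488 mcg/min × 60 min/hr = 209280 mcg/hr
Concentration = 3710 mg ÷ 195 mL = 19.02564 mg/mL = 19025.64 mcg/mL
Rate = 209280 mcg/hr ÷ 19025.64 mcg/mL = 10.99989 mL/hr
Volume infused so far = 10.99989 mL/hr × 7.4 hr = 81.3992 mL
Volume remaining = 195 − 81.3992 = 113.6008 mL
New rate:
Dose = 184 mcg/kg/min × 54.5 kg = 10028 mcg/min
10028 mcg/min × 60 min/hr = 601680 mcg/hr
Rate = 601680 mcg/hr ÷ 19025.64 mcg/mL = 31.62469 mL/hr
Time remaining = 113.6008 mL ÷ 31.62469 mL/hr = 3.592155 hr

3.6 hours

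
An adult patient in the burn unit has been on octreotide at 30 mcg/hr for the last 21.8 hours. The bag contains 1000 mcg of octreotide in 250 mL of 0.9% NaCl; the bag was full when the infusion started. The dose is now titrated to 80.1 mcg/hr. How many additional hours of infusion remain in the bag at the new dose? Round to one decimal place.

Initial rate:
Concentration = 1000 mcg ÷ 250 mL = 4 mcg/mL
Rate = 30 mcg/hr ÷ 4 mcg/mL = 7.5 mL/hr
Volume infused so far = 7.5 mL/hr × 21.8 hr = 163.5 mL
Volume remaining = 250 − 163.5 = 86.5 mL
New rate:
Rate = 80.1 mcg/hr ÷ 4 mcg/mL = 20.025 mL/hr
Time remaining = 86.5 mL ÷ 20.025 mL/hr = 4.3196 hr

4.3 hours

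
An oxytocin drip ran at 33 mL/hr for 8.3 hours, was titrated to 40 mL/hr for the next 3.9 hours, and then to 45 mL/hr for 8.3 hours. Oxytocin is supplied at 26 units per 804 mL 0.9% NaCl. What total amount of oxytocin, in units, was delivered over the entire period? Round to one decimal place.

Concentration = 26 units ÷ 804 mL = 0.03233831 units/mL
Stage 1: 33 mL/hr × 8.3 hr = 273.9 mL → 273.9 mL × 0.03233831 units/mL = 8.857463 units
Stage 2: 40 mL/hr × 3.9 hr = 156 mL → 156 mL × 0.03233831 units/mL = 5.044776 units
Stage 3: 45 mL/hr × 8.3 hr = 373.5 mL → 373.5 mL × 0.03233831 units/mL = 12.07836 units
Total = 8.857463 + 5.044776 + 12.07836 = 25.9806 units

26.0 units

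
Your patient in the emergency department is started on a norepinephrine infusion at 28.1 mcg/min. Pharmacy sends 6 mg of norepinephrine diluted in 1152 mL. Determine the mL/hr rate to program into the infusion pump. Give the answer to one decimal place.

323.7 mL/hr

28.1 mcg/min × 60 min/hr = 1686 mcg/hr
Concentration = 6 mg ÷ 1152 mL = 0.005208333 mg/mL = 5.208333 mcg/mL
Rate = 1686 mcg/hr ÷ 5.208333 mcg/mL = 323.712 mL/hr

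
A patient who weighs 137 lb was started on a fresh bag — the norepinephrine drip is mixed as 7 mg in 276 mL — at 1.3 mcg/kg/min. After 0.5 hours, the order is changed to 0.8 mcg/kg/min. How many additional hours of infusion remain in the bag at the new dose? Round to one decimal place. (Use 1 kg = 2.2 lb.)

Initial rate:
Weight = 137 lb ÷ 2.2 lb/kg = 62.27273 kg
Dose = 1.3 mcg/kg/min × 62.27273 kg = 80.95455 mcg/min
80.95455 mcg/min × 60 min/hr = 4857.273 mcg/hr
Concentration = 7 mg ÷ 276 mL = 0.02536232 mg/mL = 25.36232 mcg/mL
Rate = 4857.273 mcg/hr ÷ 25.36232 mcg/mL = 191.5153 mL/hr
Volume infused so far = 191.5153 mL/hr × 0.5 hr = 95.75766 mL
Volume remaining = 276 − 95.75766 = 180.2423 mL
New rate:
Dose = 0.8 mcg/kg/min × 62.27273 kg = 49.81818 mcg/min
49.81818 mcg/min × 60 min/hr = 2989.091 mcg/hr
Rate = 2989.091 mcg/hr ÷ 25.36232 mcg/mL = 117.8556 mL/hr
Time remaining = 180.2423 mL ÷ 117.8556 mL/hr = 1.529349 hr

1.5 hours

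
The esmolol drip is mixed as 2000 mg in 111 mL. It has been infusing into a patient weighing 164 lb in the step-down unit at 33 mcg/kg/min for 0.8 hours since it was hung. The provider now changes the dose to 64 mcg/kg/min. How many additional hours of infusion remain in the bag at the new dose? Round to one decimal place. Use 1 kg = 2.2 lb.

Initial rate:
Weight = 164 lb ÷ 2.2 lb/kg = 74.54545 kg
Dose = 33 mcg/kg/min × 74.54545 kg = 2460 mcg/min
2460 mcg/min × 60 min/hr = 147600 mcg/hr
Concentration = 2000 mg ÷ 111 mL = 18.01802 mg/mL = 18018.02 mcg/mL
Rate = 147600 mcg/hr ÷ 18018.02 mcg/mL = 8.1918 mL/hr
Volume infused so far = 8.1918 mL/hr × 0.8 hr = 6.55344 mL
Volume remaining = 111 − 6.55344 = 104.4466 mL
New rate:
Dose = 64 mcg/kg/min × 74.54545 kg = 4770.909 mcg/min
4770.909 mcg/min × 60 min/hr = 286254.5 mcg/hr
Rate = 286254.5 mcg/hr ÷ 18018.02 mcg/mL = 15.88713 mL/hr
Time remaining = 104.4466 mL ÷ 15.88713 mL/hr = 6.574289 hr

6.6 hours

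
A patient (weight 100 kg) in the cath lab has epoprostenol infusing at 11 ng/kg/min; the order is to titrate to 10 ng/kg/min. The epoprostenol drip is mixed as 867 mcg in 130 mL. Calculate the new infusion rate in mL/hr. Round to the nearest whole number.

9 mL/hr

Dose = 10 ng/kg/min × 100 kg = 1000 ng/min
1000 ng/min × 60 min/hr = 60000 ng/hr
Concentration = 867 mcg ÷ 130 mL = 6.669231 mcg/mL = 6669.231 ng/mL
Rate = 60000 ng/hr ÷ 6669.231 ng/mL = 8.99654 mL/hr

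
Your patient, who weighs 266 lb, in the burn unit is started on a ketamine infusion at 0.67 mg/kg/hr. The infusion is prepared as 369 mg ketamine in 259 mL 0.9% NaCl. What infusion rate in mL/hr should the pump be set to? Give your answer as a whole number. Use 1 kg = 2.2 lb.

Weight = 266 lb ÷ 2.2 lb/kg = 120.9091 kg
Dose = 0.67 mg/kg/hr × 120.9091 kg = 81.00909 mg/hr
Concentration = 369 mg ÷ 259 mL = 1.42471 mg/mL
Rate = 81.00909 mg/hr ÷ 1.42471 mg/mL = 56.86004 mL/hr

57 mL/hr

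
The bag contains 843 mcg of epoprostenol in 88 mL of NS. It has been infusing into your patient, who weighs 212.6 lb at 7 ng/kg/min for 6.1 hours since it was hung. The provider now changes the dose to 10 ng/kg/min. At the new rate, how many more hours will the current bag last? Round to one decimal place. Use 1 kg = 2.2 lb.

10.3 hours

Initial rate:
Weight = 212.6 lb ÷ 2.2 lb/kg = 96.63636 kg
Dose = 7 ng/kg/min × 96.63636 kg = 676.4545 ng/min
676.4545 ng/min × 60 min/hr = 40587.27 ng/hr
Concentration = 843 mcg ÷ 88 mL = 9.579545 mcg/mL = 9579.545 ng/mL
Rate = 40587.27 ng/hr ÷ 9579.545 ng/mL = 4.236868 mL/hr
Volume infused so far = 4.236868 mL/hr × 6.1 hr = 25.8449 mL
Volume remaining = 88 − 25.8449 = 62.1551 mL
New rate:
Dose = 10 ng/kg/min × 96.63636 kg = 966.3636 ng/min
966.3636 ng/min × 60 min/hr = 57981.82 ng/hr
Rate = 57981.82 ng/hr ÷ 9579.545 ng/mL = 6.052669 mL/hr
Time remaining = 62.1551 mL ÷ 6.052669 mL/hr = 10.26904 hr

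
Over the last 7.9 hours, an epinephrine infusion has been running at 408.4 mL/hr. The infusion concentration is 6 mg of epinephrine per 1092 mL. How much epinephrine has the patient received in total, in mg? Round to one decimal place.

17.7 mg

Concentration = 6 mg ÷ 1092 mL = 0.005494505 mg/mL = 5.494505 mcg/mL
Drug rate = 408.4 mL/hr × 5.494505 mcg/mL = 2243.956 mcg/hr
Total = 2243.956 mcg/hr × 7.9 hr = 17727.25 mcg = 17.72725 mg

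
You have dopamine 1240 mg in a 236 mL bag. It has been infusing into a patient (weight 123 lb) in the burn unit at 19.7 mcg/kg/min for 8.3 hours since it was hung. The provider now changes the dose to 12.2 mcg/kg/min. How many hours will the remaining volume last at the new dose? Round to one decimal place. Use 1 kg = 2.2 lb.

16.9 hours

Initial rate:
Weight = 123 lb ÷ 2.2 lb/kg = 55.90909 kg
Dose = 19.7 mcg/kg/min × 55.90909 kg = 1101.409 mcg/min
1101.409 mcg/min × 60 min/hr = 66084.55 mcg/hr
Concentration = 1240 mg ÷ 236 mL = 5.254237 mg/mL = 5254.237 mcg/mL
Rate = 66084.55 mcg/hr ÷ 5254.237 mcg/mL = 12.57738 mL/hr
Volume infused so far = 12.57738 mL/hr × 8.3 hr = 104.3923 mL
Volume remaining = 236 − 104.3923 = 131.6077 mL
New rate:
Dose = 12.2 mcg/kg/min × 55.90909 kg = 682.0909 mcg/min
682.0909 mcg/min × 60 min/hr = 40925.45 mcg/hr
Rate = 40925.45 mcg/hr ÷ 5254.237 mcg/mL = 7.789038 mL/hr
Time remaining = 131.6077 mL ÷ 7.789038 mL/hr = 16.89653 hr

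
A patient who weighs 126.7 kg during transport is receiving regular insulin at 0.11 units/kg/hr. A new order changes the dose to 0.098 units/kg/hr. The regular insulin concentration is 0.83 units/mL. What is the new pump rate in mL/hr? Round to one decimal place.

15.0 mL/hr

Dose = 0.098 units/kg/hr × 126.7 kg = 12.4166 units/hr
Rate = 12.4166 units/hr ÷ 0.83 units/mL = 14.95976 mL/hr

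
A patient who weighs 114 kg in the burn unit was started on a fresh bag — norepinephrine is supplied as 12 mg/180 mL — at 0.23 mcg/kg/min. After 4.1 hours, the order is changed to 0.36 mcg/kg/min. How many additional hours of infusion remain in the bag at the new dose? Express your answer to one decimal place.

2.3 hours

Initial rate:
Dose = 0.23 mcg/kg/min × 114 kg = 26.22 mcg/min
26.22 mcg/min × 60 min/hr = 1573.2 mcg/hr
Concentration = 12 mg ÷ 180 mL = 0.06666667 mg/mL = 66.66667 mcg/mL
Rate = 1573.2 mcg/hr ÷ 66.66667 mcg/mL = 23.598 mL/hr
Volume infused so far = 23.598 mL/hr × 4.1 hr = 96.7518 mL
Volume remaining = 180 − 96.7518 = 83.2482 mL
New rate:
Dose = 0.36 mcg/kg/min × 114 kg = 41.04 mcg/min
41.04 mcg/min × 60 min/hr = 2462.4 mcg/hr
Rate = 2462.4 mcg/hr ÷ 66.66667 mcg/mL = 36.936 mL/hr
Time remaining = 83.2482 mL ÷ 36.936 mL/hr = 2.25385 hr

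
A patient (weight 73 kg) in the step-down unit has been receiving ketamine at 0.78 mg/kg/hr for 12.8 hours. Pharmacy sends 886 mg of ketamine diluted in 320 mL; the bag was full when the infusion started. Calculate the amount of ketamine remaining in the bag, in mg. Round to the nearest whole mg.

157 mg

Dose = 0.78 mg/kg/hr × 73 kg = 56.94 mg/hr
Concentration = 886 mg ÷ 320 mL = 2.76875 mg/mL
Rate = 56.94 mg/hr ÷ 2.76875 mg/mL = 20.56524 mL/hr
Volume infused = 20.56524 mL/hr × 12.8 hr = 263.235 mL
Volume remaining = 320 − 263.235 = 56.76497 mL
Drug remaining = 56.76497 mL × 2.76875 mg/mL = 157.168 mg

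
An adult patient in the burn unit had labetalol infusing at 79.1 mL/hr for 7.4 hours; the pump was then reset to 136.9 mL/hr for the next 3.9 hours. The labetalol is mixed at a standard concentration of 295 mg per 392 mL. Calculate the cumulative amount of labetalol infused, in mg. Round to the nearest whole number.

842 mg

Concentration = 295 mg ÷ 392 mL = 0.752551 mg/mL
Stage 1: 79.1 mL/hr × 7.4 hr = 585.34 mL → 585.34 mL × 0.752551 mg/mL = 440.4982 mg
Stage 2: 136.9 mL/hr × 3.9 hr = 533.91 mL → 533.91 mL × 0.752551 mg/mL = 401.7945 mg
Total = 440.4982 + 401.7945 = 842.2927 mg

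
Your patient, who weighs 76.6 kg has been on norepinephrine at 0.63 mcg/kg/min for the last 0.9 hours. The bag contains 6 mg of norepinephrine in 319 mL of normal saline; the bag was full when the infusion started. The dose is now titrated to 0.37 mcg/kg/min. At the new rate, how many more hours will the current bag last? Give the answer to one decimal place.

Initial rate:
Dose = 0.63 mcg/kg/min × 76.6 kg = 48.258 mcg/min
48.258 mcg/min × 60 min/hr = 2895.48 mcg/hr
Concentration = 6 mg ÷ 319 mL = 0.01880878 mg/mL = 18.80878 mcg/mL
Rate = 2895.48 mcg/hr ÷ 18.80878 mcg/mL = 153.943 mL/hr
Volume infused so far = 153.943 mL/hr × 0.9 hr = 138.5487 mL
Volume remaining = 319 − 138.5487 = 180.4513 mL
New rate:
Dose = 0.37 mcg/kg/min × 76.6 kg = 28.342 mcg/min
28.342 mcg/min × 60 min/hr = 1700.52 mcg/hr
Rate = 1700.52 mcg/hr ÷ 18.80878 mcg/mL = 90.41098 mL/hr
Time remaining = 180.4513 mL ÷ 90.41098 mL/hr = 1.9959 hr

2.0 hours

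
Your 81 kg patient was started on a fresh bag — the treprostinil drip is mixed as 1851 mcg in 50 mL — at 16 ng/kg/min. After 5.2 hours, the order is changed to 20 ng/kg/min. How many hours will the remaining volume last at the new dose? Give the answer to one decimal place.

Initial rate:
Dose = 16 ng/kg/min × 81 kg = 1296 ng/min
1296 ng/min × 60 min/hr = 77760 ng/hr
Concentration = 1851 mcg ÷ 50 mL = 37.02 mcg/mL = 37020 ng/mL
Rate = 77760 ng/hr ÷ 37020 ng/mL = 2.100486 mL/hr
Volume infused so far = 2.100486 mL/hr × 5.2 hr = 10.92253 mL
Volume remaining = 50 − 10.92253 = 39.07747 mL
New rate:
Dose = 20 ng/kg/min × 81 kg = 1620 ng/min
1620 ng/min × 60 min/hr = 97200 ng/hr
Rate = 97200 ng/hr ÷ 37020 ng/mL = 2.625608 mL/hr
Time remaining = 39.07747 mL ÷ 2.625608 mL/hr = 14.88321 hr

14.9 hours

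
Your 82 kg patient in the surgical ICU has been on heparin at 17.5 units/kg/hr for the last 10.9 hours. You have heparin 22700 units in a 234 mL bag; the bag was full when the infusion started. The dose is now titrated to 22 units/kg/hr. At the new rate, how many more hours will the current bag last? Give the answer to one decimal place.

3.9 hours

Initial rate:
Dose = 17.5 units/kg/hr × 82 kg = 1435 units/hr
Concentration = 22700 units ÷ 234 mL = 97.00855 units/mL
Rate = 1435 units/hr ÷ 97.00855 units/mL = 14.79251 mL/hr
Volume infused so far = 14.79251 mL/hr × 10.9 hr = 161.2384 mL
Volume remaining = 234 − 161.2384 = 72.76163 mL
New rate:
Dose = 22 units/kg/hr × 82 kg = 1804 units/hr
Rate = 1804 units/hr ÷ 97.00855 units/mL = 18.5963 mL/hr
Time remaining = 72.76163 mL ÷ 18.5963 mL/hr = 3.912694 hr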